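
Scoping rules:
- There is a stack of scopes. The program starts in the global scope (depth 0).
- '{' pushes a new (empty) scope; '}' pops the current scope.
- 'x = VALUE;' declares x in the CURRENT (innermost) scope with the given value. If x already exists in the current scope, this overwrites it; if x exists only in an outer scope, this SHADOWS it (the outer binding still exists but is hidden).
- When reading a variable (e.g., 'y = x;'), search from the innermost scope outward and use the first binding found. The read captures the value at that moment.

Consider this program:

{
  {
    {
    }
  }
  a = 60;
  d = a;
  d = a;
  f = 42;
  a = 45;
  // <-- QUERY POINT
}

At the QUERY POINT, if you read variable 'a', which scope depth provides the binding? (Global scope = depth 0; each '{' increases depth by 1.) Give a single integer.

Step 1: enter scope (depth=1)
Step 2: enter scope (depth=2)
Step 3: enter scope (depth=3)
Step 4: exit scope (depth=2)
Step 5: exit scope (depth=1)
Step 6: declare a=60 at depth 1
Step 7: declare d=(read a)=60 at depth 1
Step 8: declare d=(read a)=60 at depth 1
Step 9: declare f=42 at depth 1
Step 10: declare a=45 at depth 1
Visible at query point: a=45 d=60 f=42

Answer: 1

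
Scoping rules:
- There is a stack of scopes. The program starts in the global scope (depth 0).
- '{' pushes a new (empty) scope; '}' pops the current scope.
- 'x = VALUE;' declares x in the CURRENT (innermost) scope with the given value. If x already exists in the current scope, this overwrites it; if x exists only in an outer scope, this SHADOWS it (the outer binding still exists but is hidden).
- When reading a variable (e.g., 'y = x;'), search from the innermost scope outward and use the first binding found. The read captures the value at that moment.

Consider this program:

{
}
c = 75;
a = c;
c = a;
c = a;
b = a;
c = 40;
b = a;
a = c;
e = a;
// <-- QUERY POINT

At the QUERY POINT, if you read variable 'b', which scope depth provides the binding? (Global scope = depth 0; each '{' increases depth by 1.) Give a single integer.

Step 1: enter scope (depth=1)
Step 2: exit scope (depth=0)
Step 3: declare c=75 at depth 0
Step 4: declare a=(read c)=75 at depth 0
Step 5: declare c=(read a)=75 at depth 0
Step 6: declare c=(read a)=75 at depth 0
Step 7: declare b=(read a)=75 at depth 0
Step 8: declare c=40 at depth 0
Step 9: declare b=(read a)=75 at depth 0
Step 10: declare a=(read c)=40 at depth 0
Step 11: declare e=(read a)=40 at depth 0
Visible at query point: a=40 b=75 c=40 e=40

Answer: 0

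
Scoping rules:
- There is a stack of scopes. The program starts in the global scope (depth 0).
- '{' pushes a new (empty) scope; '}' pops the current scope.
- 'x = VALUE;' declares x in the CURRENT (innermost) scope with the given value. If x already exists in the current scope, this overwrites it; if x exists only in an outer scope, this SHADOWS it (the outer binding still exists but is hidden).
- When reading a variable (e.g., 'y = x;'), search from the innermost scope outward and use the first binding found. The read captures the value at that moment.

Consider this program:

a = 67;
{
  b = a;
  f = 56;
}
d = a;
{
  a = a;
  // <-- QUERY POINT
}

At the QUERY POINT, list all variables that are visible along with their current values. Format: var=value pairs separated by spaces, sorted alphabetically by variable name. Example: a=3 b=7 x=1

Answer: a=67 d=67

Derivation:
Step 1: declare a=67 at depth 0
Step 2: enter scope (depth=1)
Step 3: declare b=(read a)=67 at depth 1
Step 4: declare f=56 at depth 1
Step 5: exit scope (depth=0)
Step 6: declare d=(read a)=67 at depth 0
Step 7: enter scope (depth=1)
Step 8: declare a=(read a)=67 at depth 1
Visible at query point: a=67 d=67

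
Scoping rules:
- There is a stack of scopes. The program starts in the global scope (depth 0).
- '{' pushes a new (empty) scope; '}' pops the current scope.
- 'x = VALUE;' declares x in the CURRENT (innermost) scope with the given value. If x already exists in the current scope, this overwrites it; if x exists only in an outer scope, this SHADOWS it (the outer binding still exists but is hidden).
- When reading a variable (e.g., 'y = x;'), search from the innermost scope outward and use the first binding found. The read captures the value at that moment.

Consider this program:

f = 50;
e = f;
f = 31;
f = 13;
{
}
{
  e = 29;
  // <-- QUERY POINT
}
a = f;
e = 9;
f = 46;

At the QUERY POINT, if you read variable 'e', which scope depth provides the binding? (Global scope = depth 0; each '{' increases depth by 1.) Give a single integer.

Answer: 1

Derivation:
Step 1: declare f=50 at depth 0
Step 2: declare e=(read f)=50 at depth 0
Step 3: declare f=31 at depth 0
Step 4: declare f=13 at depth 0
Step 5: enter scope (depth=1)
Step 6: exit scope (depth=0)
Step 7: enter scope (depth=1)
Step 8: declare e=29 at depth 1
Visible at query point: e=29 f=13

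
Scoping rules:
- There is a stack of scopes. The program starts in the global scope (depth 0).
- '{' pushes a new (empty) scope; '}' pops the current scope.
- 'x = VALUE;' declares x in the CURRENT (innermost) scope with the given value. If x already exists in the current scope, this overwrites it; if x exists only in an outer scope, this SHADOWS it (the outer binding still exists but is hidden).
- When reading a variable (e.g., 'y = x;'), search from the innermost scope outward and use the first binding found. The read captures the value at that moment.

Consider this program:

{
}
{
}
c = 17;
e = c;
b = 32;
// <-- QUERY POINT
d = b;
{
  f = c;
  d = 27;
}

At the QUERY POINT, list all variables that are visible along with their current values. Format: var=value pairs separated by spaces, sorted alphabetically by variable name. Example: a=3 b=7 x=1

Answer: b=32 c=17 e=17

Derivation:
Step 1: enter scope (depth=1)
Step 2: exit scope (depth=0)
Step 3: enter scope (depth=1)
Step 4: exit scope (depth=0)
Step 5: declare c=17 at depth 0
Step 6: declare e=(read c)=17 at depth 0
Step 7: declare b=32 at depth 0
Visible at query point: b=32 c=17 e=17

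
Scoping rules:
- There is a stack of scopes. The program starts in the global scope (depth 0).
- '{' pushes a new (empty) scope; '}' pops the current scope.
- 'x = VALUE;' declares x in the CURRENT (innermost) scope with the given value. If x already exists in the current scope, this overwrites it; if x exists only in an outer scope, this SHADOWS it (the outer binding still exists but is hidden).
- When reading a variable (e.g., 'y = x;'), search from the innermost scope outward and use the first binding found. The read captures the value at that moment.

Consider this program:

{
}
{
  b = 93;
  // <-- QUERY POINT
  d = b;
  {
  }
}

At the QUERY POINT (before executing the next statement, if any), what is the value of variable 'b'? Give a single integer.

Answer: 93

Derivation:
Step 1: enter scope (depth=1)
Step 2: exit scope (depth=0)
Step 3: enter scope (depth=1)
Step 4: declare b=93 at depth 1
Visible at query point: b=93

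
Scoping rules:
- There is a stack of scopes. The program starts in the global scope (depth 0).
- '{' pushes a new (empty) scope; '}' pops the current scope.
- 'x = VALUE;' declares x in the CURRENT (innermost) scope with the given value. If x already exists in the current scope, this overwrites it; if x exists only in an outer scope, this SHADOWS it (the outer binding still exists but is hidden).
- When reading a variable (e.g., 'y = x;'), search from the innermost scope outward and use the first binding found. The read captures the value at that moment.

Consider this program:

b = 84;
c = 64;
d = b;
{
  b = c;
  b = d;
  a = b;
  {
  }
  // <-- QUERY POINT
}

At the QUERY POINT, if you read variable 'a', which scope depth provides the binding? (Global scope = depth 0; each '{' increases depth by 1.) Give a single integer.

Step 1: declare b=84 at depth 0
Step 2: declare c=64 at depth 0
Step 3: declare d=(read b)=84 at depth 0
Step 4: enter scope (depth=1)
Step 5: declare b=(read c)=64 at depth 1
Step 6: declare b=(read d)=84 at depth 1
Step 7: declare a=(read b)=84 at depth 1
Step 8: enter scope (depth=2)
Step 9: exit scope (depth=1)
Visible at query point: a=84 b=84 c=64 d=84

Answer: 1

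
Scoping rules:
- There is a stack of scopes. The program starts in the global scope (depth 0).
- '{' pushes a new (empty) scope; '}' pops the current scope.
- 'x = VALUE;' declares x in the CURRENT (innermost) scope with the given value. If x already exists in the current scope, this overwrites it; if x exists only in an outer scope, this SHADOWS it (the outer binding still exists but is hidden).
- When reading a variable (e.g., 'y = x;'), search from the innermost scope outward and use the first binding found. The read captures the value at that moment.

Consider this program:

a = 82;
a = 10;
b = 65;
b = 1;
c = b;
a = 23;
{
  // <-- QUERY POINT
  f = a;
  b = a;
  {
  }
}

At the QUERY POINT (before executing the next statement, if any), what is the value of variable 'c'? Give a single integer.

Answer: 1

Derivation:
Step 1: declare a=82 at depth 0
Step 2: declare a=10 at depth 0
Step 3: declare b=65 at depth 0
Step 4: declare b=1 at depth 0
Step 5: declare c=(read b)=1 at depth 0
Step 6: declare a=23 at depth 0
Step 7: enter scope (depth=1)
Visible at query point: a=23 b=1 c=1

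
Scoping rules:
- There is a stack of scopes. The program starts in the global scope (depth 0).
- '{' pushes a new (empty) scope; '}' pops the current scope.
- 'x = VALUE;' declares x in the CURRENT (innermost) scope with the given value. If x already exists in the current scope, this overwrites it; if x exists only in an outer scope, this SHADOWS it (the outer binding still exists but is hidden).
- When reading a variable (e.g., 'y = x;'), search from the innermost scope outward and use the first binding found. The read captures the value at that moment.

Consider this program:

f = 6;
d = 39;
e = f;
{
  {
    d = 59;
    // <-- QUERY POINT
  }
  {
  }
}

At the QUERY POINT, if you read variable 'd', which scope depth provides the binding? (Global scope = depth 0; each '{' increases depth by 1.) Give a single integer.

Answer: 2

Derivation:
Step 1: declare f=6 at depth 0
Step 2: declare d=39 at depth 0
Step 3: declare e=(read f)=6 at depth 0
Step 4: enter scope (depth=1)
Step 5: enter scope (depth=2)
Step 6: declare d=59 at depth 2
Visible at query point: d=59 e=6 f=6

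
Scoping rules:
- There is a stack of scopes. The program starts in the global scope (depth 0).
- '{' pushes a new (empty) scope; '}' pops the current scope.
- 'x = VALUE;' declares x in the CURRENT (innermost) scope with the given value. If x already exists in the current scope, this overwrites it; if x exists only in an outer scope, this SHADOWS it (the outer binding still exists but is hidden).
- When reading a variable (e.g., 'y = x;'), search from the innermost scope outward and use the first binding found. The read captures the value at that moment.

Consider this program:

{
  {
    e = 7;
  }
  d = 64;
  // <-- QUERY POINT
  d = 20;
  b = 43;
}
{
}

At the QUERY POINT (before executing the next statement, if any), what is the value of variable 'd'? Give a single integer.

Answer: 64

Derivation:
Step 1: enter scope (depth=1)
Step 2: enter scope (depth=2)
Step 3: declare e=7 at depth 2
Step 4: exit scope (depth=1)
Step 5: declare d=64 at depth 1
Visible at query point: d=64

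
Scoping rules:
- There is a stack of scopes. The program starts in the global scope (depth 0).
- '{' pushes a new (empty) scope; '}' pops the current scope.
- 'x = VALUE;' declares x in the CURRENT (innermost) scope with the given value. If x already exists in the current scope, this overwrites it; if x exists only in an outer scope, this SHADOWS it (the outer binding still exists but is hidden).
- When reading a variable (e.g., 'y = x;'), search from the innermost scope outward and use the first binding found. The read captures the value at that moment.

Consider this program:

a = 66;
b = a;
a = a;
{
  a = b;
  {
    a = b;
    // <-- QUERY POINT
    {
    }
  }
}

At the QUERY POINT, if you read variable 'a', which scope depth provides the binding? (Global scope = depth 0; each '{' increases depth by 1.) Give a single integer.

Answer: 2

Derivation:
Step 1: declare a=66 at depth 0
Step 2: declare b=(read a)=66 at depth 0
Step 3: declare a=(read a)=66 at depth 0
Step 4: enter scope (depth=1)
Step 5: declare a=(read b)=66 at depth 1
Step 6: enter scope (depth=2)
Step 7: declare a=(read b)=66 at depth 2
Visible at query point: a=66 b=66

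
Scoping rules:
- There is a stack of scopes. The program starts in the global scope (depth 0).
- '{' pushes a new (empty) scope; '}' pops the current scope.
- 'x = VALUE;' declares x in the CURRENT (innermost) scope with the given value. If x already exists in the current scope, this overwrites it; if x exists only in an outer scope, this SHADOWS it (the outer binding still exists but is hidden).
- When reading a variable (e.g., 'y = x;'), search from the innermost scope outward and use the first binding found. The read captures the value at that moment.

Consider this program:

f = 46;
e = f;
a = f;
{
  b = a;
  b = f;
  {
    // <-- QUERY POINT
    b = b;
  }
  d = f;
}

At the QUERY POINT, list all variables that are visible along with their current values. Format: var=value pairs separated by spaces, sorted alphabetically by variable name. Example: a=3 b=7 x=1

Answer: a=46 b=46 e=46 f=46

Derivation:
Step 1: declare f=46 at depth 0
Step 2: declare e=(read f)=46 at depth 0
Step 3: declare a=(read f)=46 at depth 0
Step 4: enter scope (depth=1)
Step 5: declare b=(read a)=46 at depth 1
Step 6: declare b=(read f)=46 at depth 1
Step 7: enter scope (depth=2)
Visible at query point: a=46 b=46 e=46 f=46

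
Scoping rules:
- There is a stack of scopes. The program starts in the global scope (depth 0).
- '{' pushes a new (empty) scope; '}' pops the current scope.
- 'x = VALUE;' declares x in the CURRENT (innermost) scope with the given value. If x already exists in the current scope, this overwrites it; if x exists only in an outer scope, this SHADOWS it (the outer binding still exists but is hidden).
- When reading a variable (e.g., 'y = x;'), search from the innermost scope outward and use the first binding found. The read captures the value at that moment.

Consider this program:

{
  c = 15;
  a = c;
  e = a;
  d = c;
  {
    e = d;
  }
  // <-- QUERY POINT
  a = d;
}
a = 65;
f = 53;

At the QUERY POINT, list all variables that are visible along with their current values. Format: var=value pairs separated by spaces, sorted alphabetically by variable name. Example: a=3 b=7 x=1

Answer: a=15 c=15 d=15 e=15

Derivation:
Step 1: enter scope (depth=1)
Step 2: declare c=15 at depth 1
Step 3: declare a=(read c)=15 at depth 1
Step 4: declare e=(read a)=15 at depth 1
Step 5: declare d=(read c)=15 at depth 1
Step 6: enter scope (depth=2)
Step 7: declare e=(read d)=15 at depth 2
Step 8: exit scope (depth=1)
Visible at query point: a=15 c=15 d=15 e=15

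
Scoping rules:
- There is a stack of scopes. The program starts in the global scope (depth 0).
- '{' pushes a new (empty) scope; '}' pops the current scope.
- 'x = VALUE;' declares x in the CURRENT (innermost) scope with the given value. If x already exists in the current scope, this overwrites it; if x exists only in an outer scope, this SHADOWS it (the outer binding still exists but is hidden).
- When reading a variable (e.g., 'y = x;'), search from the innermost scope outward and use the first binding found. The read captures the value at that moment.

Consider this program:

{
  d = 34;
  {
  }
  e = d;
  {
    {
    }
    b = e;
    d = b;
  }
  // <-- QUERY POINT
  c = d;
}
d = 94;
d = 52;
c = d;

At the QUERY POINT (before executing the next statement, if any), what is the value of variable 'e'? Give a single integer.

Step 1: enter scope (depth=1)
Step 2: declare d=34 at depth 1
Step 3: enter scope (depth=2)
Step 4: exit scope (depth=1)
Step 5: declare e=(read d)=34 at depth 1
Step 6: enter scope (depth=2)
Step 7: enter scope (depth=3)
Step 8: exit scope (depth=2)
Step 9: declare b=(read e)=34 at depth 2
Step 10: declare d=(read b)=34 at depth 2
Step 11: exit scope (depth=1)
Visible at query point: d=34 e=34

Answer: 34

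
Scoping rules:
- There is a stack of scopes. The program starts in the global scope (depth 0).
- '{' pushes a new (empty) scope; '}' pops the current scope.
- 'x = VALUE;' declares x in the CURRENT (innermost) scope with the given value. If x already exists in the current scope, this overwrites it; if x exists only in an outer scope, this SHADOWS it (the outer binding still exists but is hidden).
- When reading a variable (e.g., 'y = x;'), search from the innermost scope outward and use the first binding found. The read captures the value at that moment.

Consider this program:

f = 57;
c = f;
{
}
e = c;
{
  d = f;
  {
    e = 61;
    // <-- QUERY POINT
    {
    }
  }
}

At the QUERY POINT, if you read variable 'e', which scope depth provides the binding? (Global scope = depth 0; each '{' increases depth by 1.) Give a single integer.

Step 1: declare f=57 at depth 0
Step 2: declare c=(read f)=57 at depth 0
Step 3: enter scope (depth=1)
Step 4: exit scope (depth=0)
Step 5: declare e=(read c)=57 at depth 0
Step 6: enter scope (depth=1)
Step 7: declare d=(read f)=57 at depth 1
Step 8: enter scope (depth=2)
Step 9: declare e=61 at depth 2
Visible at query point: c=57 d=57 e=61 f=57

Answer: 2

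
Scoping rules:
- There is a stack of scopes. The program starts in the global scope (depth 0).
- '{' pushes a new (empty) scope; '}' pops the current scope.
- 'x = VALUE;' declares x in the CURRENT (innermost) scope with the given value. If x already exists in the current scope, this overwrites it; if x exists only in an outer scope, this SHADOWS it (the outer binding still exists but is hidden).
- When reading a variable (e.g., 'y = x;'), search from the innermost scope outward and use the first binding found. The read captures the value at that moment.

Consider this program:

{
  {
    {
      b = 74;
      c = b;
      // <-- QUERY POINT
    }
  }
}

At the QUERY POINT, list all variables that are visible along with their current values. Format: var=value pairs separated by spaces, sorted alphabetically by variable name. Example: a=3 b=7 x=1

Step 1: enter scope (depth=1)
Step 2: enter scope (depth=2)
Step 3: enter scope (depth=3)
Step 4: declare b=74 at depth 3
Step 5: declare c=(read b)=74 at depth 3
Visible at query point: b=74 c=74

Answer: b=74 c=74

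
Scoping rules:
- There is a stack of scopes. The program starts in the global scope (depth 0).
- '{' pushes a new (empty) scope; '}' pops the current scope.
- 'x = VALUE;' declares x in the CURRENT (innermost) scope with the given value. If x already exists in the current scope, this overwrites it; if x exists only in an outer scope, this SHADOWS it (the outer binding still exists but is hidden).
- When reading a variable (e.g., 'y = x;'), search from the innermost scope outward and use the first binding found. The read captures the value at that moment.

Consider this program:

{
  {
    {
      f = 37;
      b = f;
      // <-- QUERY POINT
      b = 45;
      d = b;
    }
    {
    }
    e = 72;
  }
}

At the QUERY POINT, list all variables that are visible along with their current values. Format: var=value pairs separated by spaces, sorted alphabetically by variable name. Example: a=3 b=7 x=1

Answer: b=37 f=37

Derivation:
Step 1: enter scope (depth=1)
Step 2: enter scope (depth=2)
Step 3: enter scope (depth=3)
Step 4: declare f=37 at depth 3
Step 5: declare b=(read f)=37 at depth 3
Visible at query point: b=37 f=37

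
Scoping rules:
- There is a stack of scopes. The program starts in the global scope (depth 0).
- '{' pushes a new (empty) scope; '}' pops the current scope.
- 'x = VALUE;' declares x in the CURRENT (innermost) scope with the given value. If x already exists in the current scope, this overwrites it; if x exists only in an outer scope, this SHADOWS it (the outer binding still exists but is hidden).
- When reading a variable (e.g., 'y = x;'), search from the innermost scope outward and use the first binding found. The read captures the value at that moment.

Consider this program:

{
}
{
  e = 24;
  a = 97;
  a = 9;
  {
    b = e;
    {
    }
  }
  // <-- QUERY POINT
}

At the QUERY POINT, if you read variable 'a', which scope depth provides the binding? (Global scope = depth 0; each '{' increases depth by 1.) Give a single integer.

Step 1: enter scope (depth=1)
Step 2: exit scope (depth=0)
Step 3: enter scope (depth=1)
Step 4: declare e=24 at depth 1
Step 5: declare a=97 at depth 1
Step 6: declare a=9 at depth 1
Step 7: enter scope (depth=2)
Step 8: declare b=(read e)=24 at depth 2
Step 9: enter scope (depth=3)
Step 10: exit scope (depth=2)
Step 11: exit scope (depth=1)
Visible at query point: a=9 e=24

Answer: 1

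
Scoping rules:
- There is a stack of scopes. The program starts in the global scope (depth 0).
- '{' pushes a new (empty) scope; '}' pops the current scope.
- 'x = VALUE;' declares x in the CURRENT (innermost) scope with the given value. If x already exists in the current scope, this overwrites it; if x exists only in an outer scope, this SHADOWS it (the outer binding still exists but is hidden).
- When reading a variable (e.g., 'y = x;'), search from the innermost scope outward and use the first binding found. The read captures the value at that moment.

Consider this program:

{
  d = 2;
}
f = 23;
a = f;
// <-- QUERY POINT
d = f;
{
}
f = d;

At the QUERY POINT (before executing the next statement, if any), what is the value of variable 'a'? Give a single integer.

Answer: 23

Derivation:
Step 1: enter scope (depth=1)
Step 2: declare d=2 at depth 1
Step 3: exit scope (depth=0)
Step 4: declare f=23 at depth 0
Step 5: declare a=(read f)=23 at depth 0
Visible at query point: a=23 f=23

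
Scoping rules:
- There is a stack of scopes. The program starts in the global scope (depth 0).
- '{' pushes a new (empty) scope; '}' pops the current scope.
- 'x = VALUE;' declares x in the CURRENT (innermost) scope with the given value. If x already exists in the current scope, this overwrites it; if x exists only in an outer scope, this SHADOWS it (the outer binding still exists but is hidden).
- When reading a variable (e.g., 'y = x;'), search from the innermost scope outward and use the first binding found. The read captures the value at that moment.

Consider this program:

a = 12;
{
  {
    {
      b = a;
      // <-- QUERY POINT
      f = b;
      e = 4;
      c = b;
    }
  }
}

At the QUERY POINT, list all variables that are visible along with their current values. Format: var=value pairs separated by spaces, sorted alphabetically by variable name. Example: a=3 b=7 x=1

Answer: a=12 b=12

Derivation:
Step 1: declare a=12 at depth 0
Step 2: enter scope (depth=1)
Step 3: enter scope (depth=2)
Step 4: enter scope (depth=3)
Step 5: declare b=(read a)=12 at depth 3
Visible at query point: a=12 b=12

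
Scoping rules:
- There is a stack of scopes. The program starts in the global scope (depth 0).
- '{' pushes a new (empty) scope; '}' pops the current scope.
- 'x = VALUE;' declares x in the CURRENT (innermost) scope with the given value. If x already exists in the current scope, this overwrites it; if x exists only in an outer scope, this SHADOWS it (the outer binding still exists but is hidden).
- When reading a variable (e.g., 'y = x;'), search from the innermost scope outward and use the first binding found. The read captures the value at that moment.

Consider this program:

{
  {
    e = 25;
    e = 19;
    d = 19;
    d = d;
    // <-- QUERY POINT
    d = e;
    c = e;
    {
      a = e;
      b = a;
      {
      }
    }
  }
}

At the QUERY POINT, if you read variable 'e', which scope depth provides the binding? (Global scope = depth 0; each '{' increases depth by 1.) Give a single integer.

Step 1: enter scope (depth=1)
Step 2: enter scope (depth=2)
Step 3: declare e=25 at depth 2
Step 4: declare e=19 at depth 2
Step 5: declare d=19 at depth 2
Step 6: declare d=(read d)=19 at depth 2
Visible at query point: d=19 e=19

Answer: 2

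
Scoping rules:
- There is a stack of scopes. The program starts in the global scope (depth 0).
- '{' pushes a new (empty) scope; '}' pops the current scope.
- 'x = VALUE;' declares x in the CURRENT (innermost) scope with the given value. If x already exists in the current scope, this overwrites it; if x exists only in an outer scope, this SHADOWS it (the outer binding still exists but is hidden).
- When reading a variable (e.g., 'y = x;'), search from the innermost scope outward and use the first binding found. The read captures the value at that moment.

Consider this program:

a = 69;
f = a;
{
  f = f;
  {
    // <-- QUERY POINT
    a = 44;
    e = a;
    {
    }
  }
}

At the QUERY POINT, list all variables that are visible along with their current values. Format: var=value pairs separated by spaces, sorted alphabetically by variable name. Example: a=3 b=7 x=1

Step 1: declare a=69 at depth 0
Step 2: declare f=(read a)=69 at depth 0
Step 3: enter scope (depth=1)
Step 4: declare f=(read f)=69 at depth 1
Step 5: enter scope (depth=2)
Visible at query point: a=69 f=69

Answer: a=69 f=69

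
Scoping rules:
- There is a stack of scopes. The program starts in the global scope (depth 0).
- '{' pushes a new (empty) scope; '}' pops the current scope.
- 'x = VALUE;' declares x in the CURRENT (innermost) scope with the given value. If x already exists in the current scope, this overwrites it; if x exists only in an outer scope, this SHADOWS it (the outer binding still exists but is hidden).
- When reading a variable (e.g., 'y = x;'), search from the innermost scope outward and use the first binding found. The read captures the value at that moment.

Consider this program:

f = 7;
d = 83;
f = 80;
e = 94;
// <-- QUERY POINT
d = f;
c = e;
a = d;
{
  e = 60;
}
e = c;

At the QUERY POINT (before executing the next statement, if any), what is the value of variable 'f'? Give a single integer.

Answer: 80

Derivation:
Step 1: declare f=7 at depth 0
Step 2: declare d=83 at depth 0
Step 3: declare f=80 at depth 0
Step 4: declare e=94 at depth 0
Visible at query point: d=83 e=94 f=80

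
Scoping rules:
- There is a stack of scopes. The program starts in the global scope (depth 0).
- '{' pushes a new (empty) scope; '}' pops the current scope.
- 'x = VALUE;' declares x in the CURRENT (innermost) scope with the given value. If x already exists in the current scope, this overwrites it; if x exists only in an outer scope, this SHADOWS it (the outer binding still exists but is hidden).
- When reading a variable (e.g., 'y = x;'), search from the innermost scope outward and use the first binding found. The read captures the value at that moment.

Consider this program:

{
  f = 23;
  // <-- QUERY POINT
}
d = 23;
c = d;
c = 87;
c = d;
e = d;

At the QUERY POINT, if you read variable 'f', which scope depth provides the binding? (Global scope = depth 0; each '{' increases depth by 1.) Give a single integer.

Answer: 1

Derivation:
Step 1: enter scope (depth=1)
Step 2: declare f=23 at depth 1
Visible at query point: f=23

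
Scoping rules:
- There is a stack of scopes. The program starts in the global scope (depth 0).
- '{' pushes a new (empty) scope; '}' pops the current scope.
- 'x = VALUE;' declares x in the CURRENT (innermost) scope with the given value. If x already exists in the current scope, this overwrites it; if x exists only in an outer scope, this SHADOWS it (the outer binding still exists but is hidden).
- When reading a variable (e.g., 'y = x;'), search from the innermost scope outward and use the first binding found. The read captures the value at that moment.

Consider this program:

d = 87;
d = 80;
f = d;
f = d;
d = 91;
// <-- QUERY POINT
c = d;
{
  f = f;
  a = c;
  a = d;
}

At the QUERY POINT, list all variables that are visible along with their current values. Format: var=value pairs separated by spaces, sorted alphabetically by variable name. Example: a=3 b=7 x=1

Step 1: declare d=87 at depth 0
Step 2: declare d=80 at depth 0
Step 3: declare f=(read d)=80 at depth 0
Step 4: declare f=(read d)=80 at depth 0
Step 5: declare d=91 at depth 0
Visible at query point: d=91 f=80

Answer: d=91 f=80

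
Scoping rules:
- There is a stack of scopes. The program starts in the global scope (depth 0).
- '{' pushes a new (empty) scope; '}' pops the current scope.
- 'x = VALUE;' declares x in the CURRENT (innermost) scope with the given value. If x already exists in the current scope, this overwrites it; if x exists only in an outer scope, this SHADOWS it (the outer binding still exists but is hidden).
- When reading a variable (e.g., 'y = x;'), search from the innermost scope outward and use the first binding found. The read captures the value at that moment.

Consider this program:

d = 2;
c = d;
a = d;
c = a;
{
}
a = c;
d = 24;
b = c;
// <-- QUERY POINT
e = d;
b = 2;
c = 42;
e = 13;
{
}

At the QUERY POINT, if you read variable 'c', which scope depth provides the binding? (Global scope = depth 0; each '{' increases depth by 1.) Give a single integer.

Step 1: declare d=2 at depth 0
Step 2: declare c=(read d)=2 at depth 0
Step 3: declare a=(read d)=2 at depth 0
Step 4: declare c=(read a)=2 at depth 0
Step 5: enter scope (depth=1)
Step 6: exit scope (depth=0)
Step 7: declare a=(read c)=2 at depth 0
Step 8: declare d=24 at depth 0
Step 9: declare b=(read c)=2 at depth 0
Visible at query point: a=2 b=2 c=2 d=24

Answer: 0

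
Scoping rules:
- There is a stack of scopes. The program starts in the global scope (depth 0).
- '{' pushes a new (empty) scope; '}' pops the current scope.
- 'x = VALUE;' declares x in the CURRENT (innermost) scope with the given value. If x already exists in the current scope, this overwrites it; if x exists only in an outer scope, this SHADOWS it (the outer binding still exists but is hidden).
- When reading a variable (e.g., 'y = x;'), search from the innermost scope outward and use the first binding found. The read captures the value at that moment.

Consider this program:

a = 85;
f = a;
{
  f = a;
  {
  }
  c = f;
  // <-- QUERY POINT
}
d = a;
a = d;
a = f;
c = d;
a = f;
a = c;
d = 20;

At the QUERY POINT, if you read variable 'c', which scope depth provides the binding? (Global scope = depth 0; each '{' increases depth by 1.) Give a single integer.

Step 1: declare a=85 at depth 0
Step 2: declare f=(read a)=85 at depth 0
Step 3: enter scope (depth=1)
Step 4: declare f=(read a)=85 at depth 1
Step 5: enter scope (depth=2)
Step 6: exit scope (depth=1)
Step 7: declare c=(read f)=85 at depth 1
Visible at query point: a=85 c=85 f=85

Answer: 1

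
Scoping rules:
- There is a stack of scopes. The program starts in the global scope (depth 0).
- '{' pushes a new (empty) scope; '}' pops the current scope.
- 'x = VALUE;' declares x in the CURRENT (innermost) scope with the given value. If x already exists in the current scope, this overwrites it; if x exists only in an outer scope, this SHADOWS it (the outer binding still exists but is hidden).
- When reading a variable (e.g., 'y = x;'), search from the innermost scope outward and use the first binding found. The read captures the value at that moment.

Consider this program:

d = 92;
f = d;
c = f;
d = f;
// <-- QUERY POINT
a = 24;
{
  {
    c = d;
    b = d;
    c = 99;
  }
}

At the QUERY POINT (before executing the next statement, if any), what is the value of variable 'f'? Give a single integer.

Step 1: declare d=92 at depth 0
Step 2: declare f=(read d)=92 at depth 0
Step 3: declare c=(read f)=92 at depth 0
Step 4: declare d=(read f)=92 at depth 0
Visible at query point: c=92 d=92 f=92

Answer: 92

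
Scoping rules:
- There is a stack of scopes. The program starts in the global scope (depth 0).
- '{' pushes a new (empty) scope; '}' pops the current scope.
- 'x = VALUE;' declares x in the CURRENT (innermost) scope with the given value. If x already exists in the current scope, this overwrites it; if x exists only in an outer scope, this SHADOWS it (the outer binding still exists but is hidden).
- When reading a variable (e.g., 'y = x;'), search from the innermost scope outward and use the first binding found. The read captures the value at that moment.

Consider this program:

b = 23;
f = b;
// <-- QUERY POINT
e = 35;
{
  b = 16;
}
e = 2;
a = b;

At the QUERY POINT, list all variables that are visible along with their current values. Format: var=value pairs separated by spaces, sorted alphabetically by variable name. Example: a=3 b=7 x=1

Step 1: declare b=23 at depth 0
Step 2: declare f=(read b)=23 at depth 0
Visible at query point: b=23 f=23

Answer: b=23 f=23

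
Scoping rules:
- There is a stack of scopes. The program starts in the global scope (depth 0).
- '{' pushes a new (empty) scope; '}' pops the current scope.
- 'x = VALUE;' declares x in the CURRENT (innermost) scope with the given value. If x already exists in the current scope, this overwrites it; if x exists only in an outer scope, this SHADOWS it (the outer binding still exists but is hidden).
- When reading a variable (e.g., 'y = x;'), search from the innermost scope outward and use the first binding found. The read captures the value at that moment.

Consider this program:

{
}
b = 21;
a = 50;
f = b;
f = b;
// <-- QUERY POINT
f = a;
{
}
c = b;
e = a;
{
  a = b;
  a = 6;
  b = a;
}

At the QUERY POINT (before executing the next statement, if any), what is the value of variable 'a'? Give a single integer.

Step 1: enter scope (depth=1)
Step 2: exit scope (depth=0)
Step 3: declare b=21 at depth 0
Step 4: declare a=50 at depth 0
Step 5: declare f=(read b)=21 at depth 0
Step 6: declare f=(read b)=21 at depth 0
Visible at query point: a=50 b=21 f=21

Answer: 50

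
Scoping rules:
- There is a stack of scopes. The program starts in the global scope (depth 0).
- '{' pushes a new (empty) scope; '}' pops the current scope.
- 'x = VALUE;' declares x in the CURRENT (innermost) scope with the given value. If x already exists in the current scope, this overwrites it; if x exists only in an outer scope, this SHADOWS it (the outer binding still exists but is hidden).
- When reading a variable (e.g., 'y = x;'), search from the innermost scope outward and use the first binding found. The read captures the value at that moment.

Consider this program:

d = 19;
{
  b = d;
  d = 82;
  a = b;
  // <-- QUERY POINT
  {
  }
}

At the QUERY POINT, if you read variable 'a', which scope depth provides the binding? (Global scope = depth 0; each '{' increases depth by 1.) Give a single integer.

Answer: 1

Derivation:
Step 1: declare d=19 at depth 0
Step 2: enter scope (depth=1)
Step 3: declare b=(read d)=19 at depth 1
Step 4: declare d=82 at depth 1
Step 5: declare a=(read b)=19 at depth 1
Visible at query point: a=19 b=19 d=82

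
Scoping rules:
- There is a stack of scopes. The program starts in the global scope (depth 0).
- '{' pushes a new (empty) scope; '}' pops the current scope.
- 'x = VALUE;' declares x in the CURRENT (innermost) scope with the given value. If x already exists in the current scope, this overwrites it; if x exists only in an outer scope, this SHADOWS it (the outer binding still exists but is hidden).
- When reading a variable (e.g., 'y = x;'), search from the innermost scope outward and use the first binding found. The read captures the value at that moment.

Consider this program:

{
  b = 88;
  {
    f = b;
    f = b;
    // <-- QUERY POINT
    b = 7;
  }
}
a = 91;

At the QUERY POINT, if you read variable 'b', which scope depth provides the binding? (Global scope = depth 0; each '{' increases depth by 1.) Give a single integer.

Step 1: enter scope (depth=1)
Step 2: declare b=88 at depth 1
Step 3: enter scope (depth=2)
Step 4: declare f=(read b)=88 at depth 2
Step 5: declare f=(read b)=88 at depth 2
Visible at query point: b=88 f=88

Answer: 1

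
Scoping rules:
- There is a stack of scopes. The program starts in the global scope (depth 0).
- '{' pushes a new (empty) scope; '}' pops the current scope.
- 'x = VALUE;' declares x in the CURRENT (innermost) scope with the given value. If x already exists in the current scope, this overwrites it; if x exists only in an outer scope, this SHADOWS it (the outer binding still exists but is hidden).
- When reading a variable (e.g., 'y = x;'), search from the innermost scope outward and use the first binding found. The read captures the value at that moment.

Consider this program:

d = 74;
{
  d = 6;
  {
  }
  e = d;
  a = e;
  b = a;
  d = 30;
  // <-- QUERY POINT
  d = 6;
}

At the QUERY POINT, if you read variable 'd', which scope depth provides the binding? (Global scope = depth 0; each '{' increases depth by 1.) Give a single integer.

Step 1: declare d=74 at depth 0
Step 2: enter scope (depth=1)
Step 3: declare d=6 at depth 1
Step 4: enter scope (depth=2)
Step 5: exit scope (depth=1)
Step 6: declare e=(read d)=6 at depth 1
Step 7: declare a=(read e)=6 at depth 1
Step 8: declare b=(read a)=6 at depth 1
Step 9: declare d=30 at depth 1
Visible at query point: a=6 b=6 d=30 e=6

Answer: 1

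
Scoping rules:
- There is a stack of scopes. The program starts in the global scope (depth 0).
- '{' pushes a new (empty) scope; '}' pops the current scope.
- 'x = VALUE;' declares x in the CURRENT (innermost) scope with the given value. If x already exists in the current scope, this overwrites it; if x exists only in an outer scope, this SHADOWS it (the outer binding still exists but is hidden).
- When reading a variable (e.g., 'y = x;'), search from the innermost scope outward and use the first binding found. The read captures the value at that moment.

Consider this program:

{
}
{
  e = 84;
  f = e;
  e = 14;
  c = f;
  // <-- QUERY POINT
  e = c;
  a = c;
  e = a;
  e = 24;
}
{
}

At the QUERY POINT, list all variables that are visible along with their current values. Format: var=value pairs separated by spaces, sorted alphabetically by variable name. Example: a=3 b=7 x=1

Step 1: enter scope (depth=1)
Step 2: exit scope (depth=0)
Step 3: enter scope (depth=1)
Step 4: declare e=84 at depth 1
Step 5: declare f=(read e)=84 at depth 1
Step 6: declare e=14 at depth 1
Step 7: declare c=(read f)=84 at depth 1
Visible at query point: c=84 e=14 f=84

Answer: c=84 e=14 f=84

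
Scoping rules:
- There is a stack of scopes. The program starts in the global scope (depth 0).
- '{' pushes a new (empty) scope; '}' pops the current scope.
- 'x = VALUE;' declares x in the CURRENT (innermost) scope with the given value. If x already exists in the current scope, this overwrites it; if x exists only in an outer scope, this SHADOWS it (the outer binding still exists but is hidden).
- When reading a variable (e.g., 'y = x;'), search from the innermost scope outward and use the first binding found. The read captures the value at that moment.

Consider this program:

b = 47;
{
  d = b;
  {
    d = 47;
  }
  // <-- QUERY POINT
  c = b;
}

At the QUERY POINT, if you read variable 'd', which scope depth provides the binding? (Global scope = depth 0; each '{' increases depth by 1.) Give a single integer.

Answer: 1

Derivation:
Step 1: declare b=47 at depth 0
Step 2: enter scope (depth=1)
Step 3: declare d=(read b)=47 at depth 1
Step 4: enter scope (depth=2)
Step 5: declare d=47 at depth 2
Step 6: exit scope (depth=1)
Visible at query point: b=47 d=47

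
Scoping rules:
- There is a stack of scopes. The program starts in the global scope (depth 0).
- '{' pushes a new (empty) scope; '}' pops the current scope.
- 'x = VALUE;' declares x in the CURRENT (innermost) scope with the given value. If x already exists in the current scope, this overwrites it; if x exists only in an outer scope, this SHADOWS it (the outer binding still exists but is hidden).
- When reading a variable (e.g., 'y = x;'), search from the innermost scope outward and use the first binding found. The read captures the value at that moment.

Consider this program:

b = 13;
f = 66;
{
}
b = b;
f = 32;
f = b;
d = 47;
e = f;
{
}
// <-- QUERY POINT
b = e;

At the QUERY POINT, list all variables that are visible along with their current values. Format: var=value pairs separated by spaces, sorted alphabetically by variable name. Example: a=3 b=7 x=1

Step 1: declare b=13 at depth 0
Step 2: declare f=66 at depth 0
Step 3: enter scope (depth=1)
Step 4: exit scope (depth=0)
Step 5: declare b=(read b)=13 at depth 0
Step 6: declare f=32 at depth 0
Step 7: declare f=(read b)=13 at depth 0
Step 8: declare d=47 at depth 0
Step 9: declare e=(read f)=13 at depth 0
Step 10: enter scope (depth=1)
Step 11: exit scope (depth=0)
Visible at query point: b=13 d=47 e=13 f=13

Answer: b=13 d=47 e=13 f=13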